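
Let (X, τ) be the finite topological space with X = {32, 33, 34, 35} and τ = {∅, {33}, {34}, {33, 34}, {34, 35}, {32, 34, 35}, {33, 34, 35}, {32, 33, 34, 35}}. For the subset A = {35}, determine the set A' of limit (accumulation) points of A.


A' = {32}

For each x ∈ X, list the open sets U ∈ τ with x ∈ U, then check whether U ∩ (A ∖ {x}) ≠ ∅ for every such U.
  x = 32: opens ∋ x are {32, 34, 35}, {32, 33, 34, 35}; each meets A ∖ {32}, so x IS a limit point.
  x = 33: open {33} ∋ x has {33} ∩ (A ∖ {33}) = ∅, so x is NOT a limit point.
  x = 34: open {34} ∋ x has {34} ∩ (A ∖ {34}) = ∅, so x is NOT a limit point.
  x = 35: open {34, 35} ∋ x has {34, 35} ∩ (A ∖ {35}) = ∅, so x is NOT a limit point.
Collecting: A' = {32}.


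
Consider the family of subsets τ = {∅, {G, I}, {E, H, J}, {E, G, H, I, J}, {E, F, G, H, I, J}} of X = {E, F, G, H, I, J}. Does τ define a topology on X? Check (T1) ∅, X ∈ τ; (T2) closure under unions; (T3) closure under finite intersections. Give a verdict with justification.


τ IS a topology on X.

Axiom (T1): ∅ ∈ τ? Yes; X ∈ τ? Yes.
Axiom (T2/T3): check pairwise unions and intersections of members of τ.
All pairwise intersections and unions checked — each lies in τ. Therefore τ satisfies (T1), (T2), (T3): it IS a topology on X.


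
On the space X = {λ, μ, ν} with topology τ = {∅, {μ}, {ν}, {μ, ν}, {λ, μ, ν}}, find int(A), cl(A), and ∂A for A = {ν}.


int(A) = {ν}, cl(A) = {λ, ν}, ∂A = {λ}.

Closed sets in (X, τ) are complements of opens:
  closed(X, τ) = {∅, {λ}, {λ, μ}, {λ, ν}, {λ, μ, ν}}.
int(A) = ⋃ {U ∈ τ : U ⊆ A}. Opens contained in A: ∅, {ν}.
Taking the union of these: int(A) = {ν}.
cl(A) = ⋂ {C closed : A ⊆ C}. Closed sets containing A: {λ, ν}, {λ, μ, ν}.
Intersecting these: cl(A) = {λ, ν}.
∂A = cl(A) ∖ int(A) = {λ, ν} ∖ {ν} = {λ}.


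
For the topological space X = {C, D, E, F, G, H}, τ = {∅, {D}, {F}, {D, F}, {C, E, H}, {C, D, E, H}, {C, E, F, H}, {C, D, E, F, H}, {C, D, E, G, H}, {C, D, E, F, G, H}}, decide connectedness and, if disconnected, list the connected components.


(X, τ) is disconnected; components = [{F}, {C, D, E, G, H}].

Find clopen sets (U ∈ τ with X ∖ U ∈ τ):
  U = ∅, X ∖ U = {C, D, E, F, G, H} — both open, so U is clopen.
  U = {F}, X ∖ U = {C, D, E, G, H} — both open, so U is clopen.
  U = {C, D, E, G, H}, X ∖ U = {F} — both open, so U is clopen.
  U = {C, D, E, F, G, H}, X ∖ U = ∅ — both open, so U is clopen.
Nontrivial clopen(s) exist: e.g. {F}. So (X, τ) is disconnected.
Compute connected components by grouping points that agree on all clopens:
  component: {F}
  component: {C, D, E, G, H}


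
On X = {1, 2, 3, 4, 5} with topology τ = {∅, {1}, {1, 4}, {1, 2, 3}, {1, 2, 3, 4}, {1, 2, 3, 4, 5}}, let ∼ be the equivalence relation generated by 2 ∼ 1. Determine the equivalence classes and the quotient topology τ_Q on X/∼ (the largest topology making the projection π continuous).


X/∼ = {[1=2], [3], [4], [5]}; |τ_Q| = 4.

Equivalence classes: [1=2], [3], [4], [5].
Quotient map π: X → X/∼ sends 1 ↦ [1=2], 2 ↦ [1=2], 3 ↦ [3], 4 ↦ [4], 5 ↦ [5].
For each subset V ⊆ X/∼, compute π^{-1}(V) ⊆ X and check whether π^{-1}(V) ∈ τ. V is open in τ_Q iff π^{-1}(V) ∈ τ.
  V = {}: π^{-1}(V) = ∅ ∈ τ ✓.
  V = {[1=2]}: π^{-1}(V) = {1, 2} ∉ τ ✗.
  V = {[3]}: π^{-1}(V) = {3} ∉ τ ✗.
  V = {[1=2], [3]}: π^{-1}(V) = {1, 2, 3} ∈ τ ✓.
  V = {[4]}: π^{-1}(V) = {4} ∉ τ ✗.
  V = {[1=2], [4]}: π^{-1}(V) = {1, 2, 4} ∉ τ ✗.
  V = {[3], [4]}: π^{-1}(V) = {3, 4} ∉ τ ✗.
  V = {[1=2], [3], [4]}: π^{-1}(V) = {1, 2, 3, 4} ∈ τ ✓.
  V = {[5]}: π^{-1}(V) = {5} ∉ τ ✗.
  V = {[1=2], [5]}: π^{-1}(V) = {1, 2, 5} ∉ τ ✗.
  V = {[3], [5]}: π^{-1}(V) = {3, 5} ∉ τ ✗.
  V = {[1=2], [3], [5]}: π^{-1}(V) = {1, 2, 3, 5} ∉ τ ✗.
  V = {[4], [5]}: π^{-1}(V) = {4, 5} ∉ τ ✗.
  V = {[1=2], [4], [5]}: π^{-1}(V) = {1, 2, 4, 5} ∉ τ ✗.
  V = {[3], [4], [5]}: π^{-1}(V) = {3, 4, 5} ∉ τ ✗.
  V = {[1=2], [3], [4], [5]}: π^{-1}(V) = {1, 2, 3, 4, 5} ∈ τ ✓.
Open sets in the quotient: τ_Q = {{}, {[1=2], [3]}, {[1=2], [3], [4]}, {[1=2], [3], [4], [5]}} (4 elements).


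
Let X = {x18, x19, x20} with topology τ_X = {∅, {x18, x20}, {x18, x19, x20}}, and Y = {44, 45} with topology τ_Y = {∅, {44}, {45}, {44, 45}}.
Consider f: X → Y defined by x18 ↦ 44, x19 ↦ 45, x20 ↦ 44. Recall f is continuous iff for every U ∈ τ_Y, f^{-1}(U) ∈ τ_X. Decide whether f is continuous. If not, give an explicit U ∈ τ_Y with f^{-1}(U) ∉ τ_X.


f is NOT continuous.

Compute f^{-1}(U) for each U ∈ τ_Y:
  U = ∅: f^{-1}(U) = ∅ ∈ τ_X ✓.
  U = {44}: f^{-1}(U) = {x18, x20} ∈ τ_X ✓.
  U = {45}: f^{-1}(U) = {x19} ∉ τ_X ✗.
  U = {44, 45}: f^{-1}(U) = {x18, x19, x20} ∈ τ_X ✓.
Found U = {45} with f^{-1}(U) = {x19} not in τ_X. Therefore f is NOT continuous.


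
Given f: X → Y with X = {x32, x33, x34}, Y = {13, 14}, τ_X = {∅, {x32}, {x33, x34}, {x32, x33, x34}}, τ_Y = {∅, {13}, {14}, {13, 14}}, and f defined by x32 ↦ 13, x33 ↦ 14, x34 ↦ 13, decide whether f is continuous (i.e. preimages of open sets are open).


f is NOT continuous.

Compute f^{-1}(U) for each U ∈ τ_Y:
  U = ∅: f^{-1}(U) = ∅ ∈ τ_X ✓.
  U = {13}: f^{-1}(U) = {x32, x34} ∉ τ_X ✗.
  U = {14}: f^{-1}(U) = {x33} ∉ τ_X ✗.
  U = {13, 14}: f^{-1}(U) = {x32, x33, x34} ∈ τ_X ✓.
Found U = {13} with f^{-1}(U) = {x32, x34} not in τ_X. Therefore f is NOT continuous.


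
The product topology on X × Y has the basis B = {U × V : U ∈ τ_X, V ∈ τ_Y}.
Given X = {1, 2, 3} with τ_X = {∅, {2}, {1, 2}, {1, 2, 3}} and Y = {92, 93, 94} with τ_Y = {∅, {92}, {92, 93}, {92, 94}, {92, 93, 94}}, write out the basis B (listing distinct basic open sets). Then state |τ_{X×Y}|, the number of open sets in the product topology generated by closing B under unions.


Basis B = {∅ × ∅, {2} × {92}, {1, 2} × {92}, {2} × {92, 93}, {2} × {92, 94}, {1, 2, 3} × {92}, {2} × {92, 93, 94}, {1, 2} × {92, 93}, {1, 2} × {92, 94}, {1, 2} × {92, 93, 94}, {1, 2, 3} × {92, 93}, {1, 2, 3} × {92, 94}, {1, 2, 3} × {92, 93, 94}}; |τ_{X×Y}| = 30.

Enumerate products U × V with U ∈ τ_X, V ∈ τ_Y (deduplicated):
  ∅ × ∅ = {} (∅)
  {2} × {92} = {(2,92)}
  {1, 2} × {92} = {(1,92), (2,92)}
  {2} × {92, 93} = {(2,92), (2,93)}
  {2} × {92, 94} = {(2,92), (2,94)}
  {1, 2, 3} × {92} = {(1,92), (2,92), (3,92)}
  {2} × {92, 93, 94} = {(2,92), (2,93), (2,94)}
  {1, 2} × {92, 93} = {(1,92), (1,93), (2,92), (2,93)}
  {1, 2} × {92, 94} = {(1,92), (1,94), (2,92), (2,94)}
  {1, 2} × {92, 93, 94} = {(1,92), (1,93), (1,94), (2,92), (2,93), (2,94)}
  {1, 2, 3} × {92, 93} = {(1,92), (1,93), (2,92), (2,93), (3,92), (3,93)}
  {1, 2, 3} × {92, 94} = {(1,92), (1,94), (2,92), (2,94), (3,92), (3,94)}
  {1, 2, 3} × {92, 93, 94} = {(1,92), (1,93), (1,94), (2,92), (2,93), (2,94), (3,92), (3,93), (3,94)}
These 13 distinct sets form the basis B.
Close under arbitrary unions to get τ_{X×Y}; counting gives |τ_{X×Y}| = 30.


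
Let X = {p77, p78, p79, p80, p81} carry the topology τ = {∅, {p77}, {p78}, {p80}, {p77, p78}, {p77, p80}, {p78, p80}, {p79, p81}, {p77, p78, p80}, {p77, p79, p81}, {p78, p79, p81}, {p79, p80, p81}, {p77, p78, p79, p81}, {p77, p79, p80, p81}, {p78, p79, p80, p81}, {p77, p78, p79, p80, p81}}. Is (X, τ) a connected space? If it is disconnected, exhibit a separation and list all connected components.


(X, τ) is disconnected; components = [{p77}, {p78}, {p80}, {p79, p81}].

Find clopen sets (U ∈ τ with X ∖ U ∈ τ):
  U = ∅, X ∖ U = {p77, p78, p79, p80, p81} — both open, so U is clopen.
  U = {p77}, X ∖ U = {p78, p79, p80, p81} — both open, so U is clopen.
  U = {p78}, X ∖ U = {p77, p79, p80, p81} — both open, so U is clopen.
  U = {p80}, X ∖ U = {p77, p78, p79, p81} — both open, so U is clopen.
  U = {p77, p78}, X ∖ U = {p79, p80, p81} — both open, so U is clopen.
  U = {p77, p80}, X ∖ U = {p78, p79, p81} — both open, so U is clopen.
  U = {p78, p80}, X ∖ U = {p77, p79, p81} — both open, so U is clopen.
  U = {p79, p81}, X ∖ U = {p77, p78, p80} — both open, so U is clopen.
  U = {p77, p78, p80}, X ∖ U = {p79, p81} — both open, so U is clopen.
  U = {p77, p79, p81}, X ∖ U = {p78, p80} — both open, so U is clopen.
  U = {p78, p79, p81}, X ∖ U = {p77, p80} — both open, so U is clopen.
  U = {p79, p80, p81}, X ∖ U = {p77, p78} — both open, so U is clopen.
  U = {p77, p78, p79, p81}, X ∖ U = {p80} — both open, so U is clopen.
  U = {p77, p79, p80, p81}, X ∖ U = {p78} — both open, so U is clopen.
  U = {p78, p79, p80, p81}, X ∖ U = {p77} — both open, so U is clopen.
  U = {p77, p78, p79, p80, p81}, X ∖ U = ∅ — both open, so U is clopen.
Nontrivial clopen(s) exist: e.g. {p77, p80}. So (X, τ) is disconnected.
Compute connected components by grouping points that agree on all clopens:
  component: {p77}
  component: {p78}
  component: {p80}
  component: {p79, p81}


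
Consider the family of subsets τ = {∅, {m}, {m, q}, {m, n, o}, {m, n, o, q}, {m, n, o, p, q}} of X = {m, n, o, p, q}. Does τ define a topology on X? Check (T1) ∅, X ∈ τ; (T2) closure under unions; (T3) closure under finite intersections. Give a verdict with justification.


τ IS a topology on X.

Axiom (T1): ∅ ∈ τ? Yes; X ∈ τ? Yes.
Axiom (T2/T3): check pairwise unions and intersections of members of τ.
All pairwise intersections and unions checked — each lies in τ. Therefore τ satisfies (T1), (T2), (T3): it IS a topology on X.


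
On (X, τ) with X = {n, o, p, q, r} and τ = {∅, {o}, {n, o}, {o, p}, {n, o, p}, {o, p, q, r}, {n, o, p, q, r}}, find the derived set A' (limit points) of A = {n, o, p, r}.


A' = {n, p, q, r}

For each x ∈ X, list the open sets U ∈ τ with x ∈ U, then check whether U ∩ (A ∖ {x}) ≠ ∅ for every such U.
  x = n: opens ∋ x are {n, o}, {n, o, p}, {n, o, p, q, r}; each meets A ∖ {n}, so x IS a limit point.
  x = o: open {o} ∋ x has {o} ∩ (A ∖ {o}) = ∅, so x is NOT a limit point.
  x = p: opens ∋ x are {o, p}, {n, o, p}, {o, p, q, r}, {n, o, p, q, r}; each meets A ∖ {p}, so x IS a limit point.
  x = q: opens ∋ x are {o, p, q, r}, {n, o, p, q, r}; each meets A ∖ {q}, so x IS a limit point.
  x = r: opens ∋ x are {o, p, q, r}, {n, o, p, q, r}; each meets A ∖ {r}, so x IS a limit point.
Collecting: A' = {n, p, q, r}.


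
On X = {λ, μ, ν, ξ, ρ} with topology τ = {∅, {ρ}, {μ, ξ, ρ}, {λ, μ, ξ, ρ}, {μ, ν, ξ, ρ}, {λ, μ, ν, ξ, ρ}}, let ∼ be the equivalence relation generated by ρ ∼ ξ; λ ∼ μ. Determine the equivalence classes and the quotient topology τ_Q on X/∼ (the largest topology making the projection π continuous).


X/∼ = {[λ=μ], [ν], [ξ=ρ]}; |τ_Q| = 3.

Equivalence classes: [λ=μ], [ν], [ξ=ρ].
Quotient map π: X → X/∼ sends λ ↦ [λ=μ], μ ↦ [λ=μ], ν ↦ [ν], ξ ↦ [ξ=ρ], ρ ↦ [ξ=ρ].
For each subset V ⊆ X/∼, compute π^{-1}(V) ⊆ X and check whether π^{-1}(V) ∈ τ. V is open in τ_Q iff π^{-1}(V) ∈ τ.
  V = {}: π^{-1}(V) = ∅ ∈ τ ✓.
  V = {[λ=μ]}: π^{-1}(V) = {λ, μ} ∉ τ ✗.
  V = {[ν]}: π^{-1}(V) = {ν} ∉ τ ✗.
  V = {[λ=μ], [ν]}: π^{-1}(V) = {λ, μ, ν} ∉ τ ✗.
  V = {[ξ=ρ]}: π^{-1}(V) = {ξ, ρ} ∉ τ ✗.
  V = {[λ=μ], [ξ=ρ]}: π^{-1}(V) = {λ, μ, ξ, ρ} ∈ τ ✓.
  V = {[ν], [ξ=ρ]}: π^{-1}(V) = {ν, ξ, ρ} ∉ τ ✗.
  V = {[λ=μ], [ν], [ξ=ρ]}: π^{-1}(V) = {λ, μ, ν, ξ, ρ} ∈ τ ✓.
Open sets in the quotient: τ_Q = {{}, {[λ=μ], [ξ=ρ]}, {[λ=μ], [ν], [ξ=ρ]}} (3 elements).


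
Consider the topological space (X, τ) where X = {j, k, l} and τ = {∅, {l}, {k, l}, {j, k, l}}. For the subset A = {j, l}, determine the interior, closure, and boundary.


int(A) = {l}, cl(A) = {j, k, l}, ∂A = {j, k}.

Closed sets in (X, τ) are complements of opens:
  closed(X, τ) = {∅, {j}, {j, k}, {j, k, l}}.
int(A) = ⋃ {U ∈ τ : U ⊆ A}. Opens contained in A: ∅, {l}.
Taking the union of these: int(A) = {l}.
cl(A) = ⋂ {C closed : A ⊆ C}. Closed sets containing A: {j, k, l}.
Intersecting these: cl(A) = {j, k, l}.
∂A = cl(A) ∖ int(A) = {j, k, l} ∖ {l} = {j, k}.


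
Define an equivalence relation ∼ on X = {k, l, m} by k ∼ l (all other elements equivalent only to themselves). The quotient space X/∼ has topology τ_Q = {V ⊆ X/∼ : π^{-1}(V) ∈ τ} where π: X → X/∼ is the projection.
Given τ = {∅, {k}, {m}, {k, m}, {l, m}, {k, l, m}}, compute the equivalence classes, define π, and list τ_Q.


X/∼ = {[k=l], [m]}; |τ_Q| = 3.

Equivalence classes: [k=l], [m].
Quotient map π: X → X/∼ sends k ↦ [k=l], l ↦ [k=l], m ↦ [m].
For each subset V ⊆ X/∼, compute π^{-1}(V) ⊆ X and check whether π^{-1}(V) ∈ τ. V is open in τ_Q iff π^{-1}(V) ∈ τ.
  V = {}: π^{-1}(V) = ∅ ∈ τ ✓.
  V = {[k=l]}: π^{-1}(V) = {k, l} ∉ τ ✗.
  V = {[m]}: π^{-1}(V) = {m} ∈ τ ✓.
  V = {[k=l], [m]}: π^{-1}(V) = {k, l, m} ∈ τ ✓.
Open sets in the quotient: τ_Q = {{}, {[m]}, {[k=l], [m]}} (3 elements).


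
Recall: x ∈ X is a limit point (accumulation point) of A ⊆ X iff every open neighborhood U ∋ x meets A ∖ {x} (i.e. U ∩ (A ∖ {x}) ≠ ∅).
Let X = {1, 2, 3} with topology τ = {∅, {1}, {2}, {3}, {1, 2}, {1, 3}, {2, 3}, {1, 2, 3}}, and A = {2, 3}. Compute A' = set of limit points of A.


A' = ∅

For each x ∈ X, list the open sets U ∈ τ with x ∈ U, then check whether U ∩ (A ∖ {x}) ≠ ∅ for every such U.
  x = 1: open {1} ∋ x has {1} ∩ (A ∖ {1}) = ∅, so x is NOT a limit point.
  x = 2: open {2} ∋ x has {2} ∩ (A ∖ {2}) = ∅, so x is NOT a limit point.
  x = 3: open {3} ∋ x has {3} ∩ (A ∖ {3}) = ∅, so x is NOT a limit point.
Collecting: A' = ∅.


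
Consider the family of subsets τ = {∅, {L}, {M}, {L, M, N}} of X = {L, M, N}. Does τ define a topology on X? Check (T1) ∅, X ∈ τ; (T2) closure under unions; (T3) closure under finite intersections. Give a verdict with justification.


τ is NOT a topology on X.

Axiom (T1): ∅ ∈ τ? Yes; X ∈ τ? Yes.
Axiom (T2/T3): check pairwise unions and intersections of members of τ.
Counterexample for (T2): {L} ∪ {M} = {L, M} ∉ τ. Therefore τ is NOT a topology.


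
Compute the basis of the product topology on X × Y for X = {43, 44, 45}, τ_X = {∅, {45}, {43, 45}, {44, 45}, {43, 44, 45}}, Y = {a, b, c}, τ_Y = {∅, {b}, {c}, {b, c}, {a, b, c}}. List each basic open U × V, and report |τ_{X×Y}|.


Basis B = {∅ × ∅, {45} × {b}, {45} × {c}, {43, 45} × {b}, {43, 45} × {c}, {44, 45} × {b}, {44, 45} × {c}, {45} × {b, c}, {43, 44, 45} × {b}, {43, 44, 45} × {c}, {45} × {a, b, c}, {43, 45} × {b, c}, {44, 45} × {b, c}, {43, 45} × {a, b, c}, {43, 44, 45} × {b, c}, {44, 45} × {a, b, c}, {43, 44, 45} × {a, b, c}}; |τ_{X×Y}| = 50.

Enumerate products U × V with U ∈ τ_X, V ∈ τ_Y (deduplicated):
  ∅ × ∅ = {} (∅)
  {45} × {b} = {(45,b)}
  {45} × {c} = {(45,c)}
  {43, 45} × {b} = {(43,b), (45,b)}
  {43, 45} × {c} = {(43,c), (45,c)}
  {44, 45} × {b} = {(44,b), (45,b)}
  {44, 45} × {c} = {(44,c), (45,c)}
  {45} × {b, c} = {(45,b), (45,c)}
  {43, 44, 45} × {b} = {(43,b), (44,b), (45,b)}
  {43, 44, 45} × {c} = {(43,c), (44,c), (45,c)}
  {45} × {a, b, c} = {(45,a), (45,b), (45,c)}
  {43, 45} × {b, c} = {(43,b), (43,c), (45,b), (45,c)}
  {44, 45} × {b, c} = {(44,b), (44,c), (45,b), (45,c)}
  {43, 45} × {a, b, c} = {(43,a), (43,b), (43,c), (45,a), (45,b), (45,c)}
  {43, 44, 45} × {b, c} = {(43,b), (43,c), (44,b), (44,c), (45,b), (45,c)}
  {44, 45} × {a, b, c} = {(44,a), (44,b), (44,c), (45,a), (45,b), (45,c)}
  {43, 44, 45} × {a, b, c} = {(43,a), (43,b), (43,c), (44,a), (44,b), (44,c), (45,a), (45,b), (45,c)}
These 17 distinct sets form the basis B.
Close under arbitrary unions to get τ_{X×Y}; counting gives |τ_{X×Y}| = 50.


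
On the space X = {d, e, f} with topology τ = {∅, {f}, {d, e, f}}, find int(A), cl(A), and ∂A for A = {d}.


int(A) = ∅, cl(A) = {d, e}, ∂A = {d, e}.

Closed sets in (X, τ) are complements of opens:
  closed(X, τ) = {∅, {d, e}, {d, e, f}}.
int(A) = ⋃ {U ∈ τ : U ⊆ A}. Opens contained in A: ∅.
Taking the union of these: int(A) = ∅.
cl(A) = ⋂ {C closed : A ⊆ C}. Closed sets containing A: {d, e}, {d, e, f}.
Intersecting these: cl(A) = {d, e}.
∂A = cl(A) ∖ int(A) = {d, e} ∖ ∅ = {d, e}.


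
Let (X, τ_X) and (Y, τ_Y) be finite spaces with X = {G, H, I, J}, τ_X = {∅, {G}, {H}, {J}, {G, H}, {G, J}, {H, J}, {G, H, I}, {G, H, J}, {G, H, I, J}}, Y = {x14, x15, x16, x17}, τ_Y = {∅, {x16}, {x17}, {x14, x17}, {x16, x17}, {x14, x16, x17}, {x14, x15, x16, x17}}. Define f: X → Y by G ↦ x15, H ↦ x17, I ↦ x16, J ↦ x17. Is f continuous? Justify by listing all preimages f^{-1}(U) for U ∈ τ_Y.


f is NOT continuous.

Compute f^{-1}(U) for each U ∈ τ_Y:
  U = ∅: f^{-1}(U) = ∅ ∈ τ_X ✓.
  U = {x16}: f^{-1}(U) = {I} ∉ τ_X ✗.
  U = {x17}: f^{-1}(U) = {H, J} ∈ τ_X ✓.
  U = {x14, x17}: f^{-1}(U) = {H, J} ∈ τ_X ✓.
  U = {x16, x17}: f^{-1}(U) = {H, I, J} ∉ τ_X ✗.
  U = {x14, x16, x17}: f^{-1}(U) = {H, I, J} ∉ τ_X ✗.
  U = {x14, x15, x16, x17}: f^{-1}(U) = {G, H, I, J} ∈ τ_X ✓.
Found U = {x16} with f^{-1}(U) = {I} not in τ_X. Therefore f is NOT continuous.


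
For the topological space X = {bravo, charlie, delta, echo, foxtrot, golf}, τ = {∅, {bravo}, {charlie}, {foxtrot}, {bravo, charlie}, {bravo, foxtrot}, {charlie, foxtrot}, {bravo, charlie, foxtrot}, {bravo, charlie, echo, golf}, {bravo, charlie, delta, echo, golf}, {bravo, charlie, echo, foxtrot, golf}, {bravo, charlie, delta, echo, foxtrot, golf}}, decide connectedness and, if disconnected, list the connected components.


(X, τ) is disconnected; components = [{foxtrot}, {bravo, charlie, delta, echo, golf}].

Find clopen sets (U ∈ τ with X ∖ U ∈ τ):
  U = ∅, X ∖ U = {bravo, charlie, delta, echo, foxtrot, golf} — both open, so U is clopen.
  U = {foxtrot}, X ∖ U = {bravo, charlie, delta, echo, golf} — both open, so U is clopen.
  U = {bravo, charlie, delta, echo, golf}, X ∖ U = {foxtrot} — both open, so U is clopen.
  U = {bravo, charlie, delta, echo, foxtrot, golf}, X ∖ U = ∅ — both open, so U is clopen.
Nontrivial clopen(s) exist: e.g. {foxtrot}. So (X, τ) is disconnected.
Compute connected components by grouping points that agree on all clopens:
  component: {foxtrot}
  component: {bravo, charlie, delta, echo, golf}


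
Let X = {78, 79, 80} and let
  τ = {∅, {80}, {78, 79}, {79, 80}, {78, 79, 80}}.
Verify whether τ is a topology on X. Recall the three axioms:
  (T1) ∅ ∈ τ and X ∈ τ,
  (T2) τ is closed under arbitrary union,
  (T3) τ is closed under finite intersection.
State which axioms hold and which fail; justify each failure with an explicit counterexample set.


τ is NOT a topology on X.

Axiom (T1): ∅ ∈ τ? Yes; X ∈ τ? Yes.
Axiom (T2/T3): check pairwise unions and intersections of members of τ.
Counterexample for (T3): {78, 79} ∩ {79, 80} = {79} ∉ τ. Therefore τ is NOT a topology.


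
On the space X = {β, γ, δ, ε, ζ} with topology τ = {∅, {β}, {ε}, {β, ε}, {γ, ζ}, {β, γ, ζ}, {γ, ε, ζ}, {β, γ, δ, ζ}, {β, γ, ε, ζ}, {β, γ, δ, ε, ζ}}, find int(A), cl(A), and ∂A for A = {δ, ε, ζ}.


int(A) = {ε}, cl(A) = {γ, δ, ε, ζ}, ∂A = {γ, δ, ζ}.

Closed sets in (X, τ) are complements of opens:
  closed(X, τ) = {∅, {δ}, {ε}, {β, δ}, {δ, ε}, {β, δ, ε}, {γ, δ, ζ}, {β, γ, δ, ζ}, {γ, δ, ε, ζ}, {β, γ, δ, ε, ζ}}.
int(A) = ⋃ {U ∈ τ : U ⊆ A}. Opens contained in A: ∅, {ε}.
Taking the union of these: int(A) = {ε}.
cl(A) = ⋂ {C closed : A ⊆ C}. Closed sets containing A: {γ, δ, ε, ζ}, {β, γ, δ, ε, ζ}.
Intersecting these: cl(A) = {γ, δ, ε, ζ}.
∂A = cl(A) ∖ int(A) = {γ, δ, ε, ζ} ∖ {ε} = {γ, δ, ζ}.


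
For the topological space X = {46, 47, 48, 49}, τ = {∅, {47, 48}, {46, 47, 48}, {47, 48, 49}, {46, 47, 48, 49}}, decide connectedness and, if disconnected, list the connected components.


(X, τ) is connected.

Find clopen sets (U ∈ τ with X ∖ U ∈ τ):
  U = ∅, X ∖ U = {46, 47, 48, 49} — both open, so U is clopen.
  U = {46, 47, 48, 49}, X ∖ U = ∅ — both open, so U is clopen.
Only trivial clopens (∅ and X) exist, so (X, τ) is connected.
Compute connected components by grouping points that agree on all clopens:
  component: {46, 47, 48, 49}


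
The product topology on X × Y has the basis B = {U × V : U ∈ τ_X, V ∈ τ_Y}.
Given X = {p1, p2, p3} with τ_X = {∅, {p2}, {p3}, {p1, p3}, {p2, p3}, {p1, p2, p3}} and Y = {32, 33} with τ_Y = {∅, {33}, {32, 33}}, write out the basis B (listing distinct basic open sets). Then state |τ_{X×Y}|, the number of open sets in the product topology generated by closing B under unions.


Basis B = {∅ × ∅, {p2} × {33}, {p3} × {33}, {p1, p3} × {33}, {p2} × {32, 33}, {p2, p3} × {33}, {p3} × {32, 33}, {p1, p2, p3} × {33}, {p1, p3} × {32, 33}, {p2, p3} × {32, 33}, {p1, p2, p3} × {32, 33}}; |τ_{X×Y}| = 18.

Enumerate products U × V with U ∈ τ_X, V ∈ τ_Y (deduplicated):
  ∅ × ∅ = {} (∅)
  {p2} × {33} = {(p2,33)}
  {p3} × {33} = {(p3,33)}
  {p1, p3} × {33} = {(p1,33), (p3,33)}
  {p2} × {32, 33} = {(p2,32), (p2,33)}
  {p2, p3} × {33} = {(p2,33), (p3,33)}
  {p3} × {32, 33} = {(p3,32), (p3,33)}
  {p1, p2, p3} × {33} = {(p1,33), (p2,33), (p3,33)}
  {p1, p3} × {32, 33} = {(p1,32), (p1,33), (p3,32), (p3,33)}
  {p2, p3} × {32, 33} = {(p2,32), (p2,33), (p3,32), (p3,33)}
  {p1, p2, p3} × {32, 33} = {(p1,32), (p1,33), (p2,32), (p2,33), (p3,32), (p3,33)}
These 11 distinct sets form the basis B.
Close under arbitrary unions to get τ_{X×Y}; counting gives |τ_{X×Y}| = 18.


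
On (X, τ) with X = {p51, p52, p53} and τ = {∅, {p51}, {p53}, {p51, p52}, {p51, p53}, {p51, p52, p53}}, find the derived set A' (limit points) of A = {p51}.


A' = {p52}

For each x ∈ X, list the open sets U ∈ τ with x ∈ U, then check whether U ∩ (A ∖ {x}) ≠ ∅ for every such U.
  x = p51: open {p51} ∋ x has {p51} ∩ (A ∖ {p51}) = ∅, so x is NOT a limit point.
  x = p52: opens ∋ x are {p51, p52}, {p51, p52, p53}; each meets A ∖ {p52}, so x IS a limit point.
  x = p53: open {p53} ∋ x has {p53} ∩ (A ∖ {p53}) = ∅, so x is NOT a limit point.
Collecting: A' = {p52}.


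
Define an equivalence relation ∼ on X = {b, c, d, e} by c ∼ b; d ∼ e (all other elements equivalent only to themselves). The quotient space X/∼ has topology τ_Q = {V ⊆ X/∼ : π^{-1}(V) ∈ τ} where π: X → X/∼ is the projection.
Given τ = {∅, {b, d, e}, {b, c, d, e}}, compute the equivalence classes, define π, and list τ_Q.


X/∼ = {[b=c], [d=e]}; |τ_Q| = 2.

Equivalence classes: [b=c], [d=e].
Quotient map π: X → X/∼ sends b ↦ [b=c], c ↦ [b=c], d ↦ [d=e], e ↦ [d=e].
For each subset V ⊆ X/∼, compute π^{-1}(V) ⊆ X and check whether π^{-1}(V) ∈ τ. V is open in τ_Q iff π^{-1}(V) ∈ τ.
  V = {}: π^{-1}(V) = ∅ ∈ τ ✓.
  V = {[b=c]}: π^{-1}(V) = {b, c} ∉ τ ✗.
  V = {[d=e]}: π^{-1}(V) = {d, e} ∉ τ ✗.
  V = {[b=c], [d=e]}: π^{-1}(V) = {b, c, d, e} ∈ τ ✓.
Open sets in the quotient: τ_Q = {{}, {[b=c], [d=e]}} (2 elements).


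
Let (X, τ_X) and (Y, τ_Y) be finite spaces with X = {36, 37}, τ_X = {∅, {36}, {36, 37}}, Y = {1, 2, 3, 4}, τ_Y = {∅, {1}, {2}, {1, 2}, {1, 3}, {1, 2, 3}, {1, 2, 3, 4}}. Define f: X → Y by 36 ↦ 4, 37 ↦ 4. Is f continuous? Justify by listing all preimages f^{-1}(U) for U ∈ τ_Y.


f IS continuous.

Compute f^{-1}(U) for each U ∈ τ_Y:
  U = ∅: f^{-1}(U) = ∅ ∈ τ_X ✓.
  U = {1}: f^{-1}(U) = ∅ ∈ τ_X ✓.
  U = {2}: f^{-1}(U) = ∅ ∈ τ_X ✓.
  U = {1, 2}: f^{-1}(U) = ∅ ∈ τ_X ✓.
  U = {1, 3}: f^{-1}(U) = ∅ ∈ τ_X ✓.
  U = {1, 2, 3}: f^{-1}(U) = ∅ ∈ τ_X ✓.
  U = {1, 2, 3, 4}: f^{-1}(U) = {36, 37} ∈ τ_X ✓.
Every preimage lies in τ_X, so f IS continuous.


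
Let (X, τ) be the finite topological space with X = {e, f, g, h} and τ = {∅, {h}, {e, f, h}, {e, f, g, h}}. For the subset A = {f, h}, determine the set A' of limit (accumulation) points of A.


A' = {e, f, g}

For each x ∈ X, list the open sets U ∈ τ with x ∈ U, then check whether U ∩ (A ∖ {x}) ≠ ∅ for every such U.
  x = e: opens ∋ x are {e, f, h}, {e, f, g, h}; each meets A ∖ {e}, so x IS a limit point.
  x = f: opens ∋ x are {e, f, h}, {e, f, g, h}; each meets A ∖ {f}, so x IS a limit point.
  x = g: opens ∋ x are {e, f, g, h}; each meets A ∖ {g}, so x IS a limit point.
  x = h: open {h} ∋ x has {h} ∩ (A ∖ {h}) = ∅, so x is NOT a limit point.
Collecting: A' = {e, f, g}.


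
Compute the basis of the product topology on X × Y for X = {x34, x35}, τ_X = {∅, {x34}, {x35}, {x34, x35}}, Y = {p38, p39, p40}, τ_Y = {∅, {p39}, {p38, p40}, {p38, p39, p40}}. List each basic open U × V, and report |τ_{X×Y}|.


Basis B = {∅ × ∅, {x34} × {p39}, {x35} × {p39}, {x34} × {p38, p40}, {x34, x35} × {p39}, {x35} × {p38, p40}, {x34} × {p38, p39, p40}, {x35} × {p38, p39, p40}, {x34, x35} × {p38, p40}, {x34, x35} × {p38, p39, p40}}; |τ_{X×Y}| = 16.

Enumerate products U × V with U ∈ τ_X, V ∈ τ_Y (deduplicated):
  ∅ × ∅ = {} (∅)
  {x34} × {p39} = {(x34,p39)}
  {x35} × {p39} = {(x35,p39)}
  {x34} × {p38, p40} = {(x34,p38), (x34,p40)}
  {x34, x35} × {p39} = {(x34,p39), (x35,p39)}
  {x35} × {p38, p40} = {(x35,p38), (x35,p40)}
  {x34} × {p38, p39, p40} = {(x34,p38), (x34,p39), (x34,p40)}
  {x35} × {p38, p39, p40} = {(x35,p38), (x35,p39), (x35,p40)}
  {x34, x35} × {p38, p40} = {(x34,p38), (x34,p40), (x35,p38), (x35,p40)}
  {x34, x35} × {p38, p39, p40} = {(x34,p38), (x34,p39), (x34,p40), (x35,p38), (x35,p39), (x35,p40)}
These 10 distinct sets form the basis B.
Close under arbitrary unions to get τ_{X×Y}; counting gives |τ_{X×Y}| = 16.


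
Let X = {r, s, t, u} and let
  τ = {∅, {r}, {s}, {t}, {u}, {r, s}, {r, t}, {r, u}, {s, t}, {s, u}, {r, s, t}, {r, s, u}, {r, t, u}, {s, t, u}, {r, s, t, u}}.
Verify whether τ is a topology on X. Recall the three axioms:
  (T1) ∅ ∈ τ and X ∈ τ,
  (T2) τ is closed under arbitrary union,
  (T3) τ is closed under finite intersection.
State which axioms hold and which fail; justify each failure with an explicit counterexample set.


τ is NOT a topology on X.

Axiom (T1): ∅ ∈ τ? Yes; X ∈ τ? Yes.
Axiom (T2/T3): check pairwise unions and intersections of members of τ.
Counterexample for (T2): {t} ∪ {u} = {t, u} ∉ τ. Therefore τ is NOT a topology.


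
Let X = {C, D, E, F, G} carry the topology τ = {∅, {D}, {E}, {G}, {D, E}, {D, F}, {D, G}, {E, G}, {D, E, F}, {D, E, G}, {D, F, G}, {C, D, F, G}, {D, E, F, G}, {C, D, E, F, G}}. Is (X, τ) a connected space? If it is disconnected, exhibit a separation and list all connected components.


(X, τ) is disconnected; components = [{E}, {C, D, F, G}].

Find clopen sets (U ∈ τ with X ∖ U ∈ τ):
  U = ∅, X ∖ U = {C, D, E, F, G} — both open, so U is clopen.
  U = {E}, X ∖ U = {C, D, F, G} — both open, so U is clopen.
  U = {C, D, F, G}, X ∖ U = {E} — both open, so U is clopen.
  U = {C, D, E, F, G}, X ∖ U = ∅ — both open, so U is clopen.
Nontrivial clopen(s) exist: e.g. {C, D, F, G}. So (X, τ) is disconnected.
Compute connected components by grouping points that agree on all clopens:
  component: {E}
  component: {C, D, F, G}


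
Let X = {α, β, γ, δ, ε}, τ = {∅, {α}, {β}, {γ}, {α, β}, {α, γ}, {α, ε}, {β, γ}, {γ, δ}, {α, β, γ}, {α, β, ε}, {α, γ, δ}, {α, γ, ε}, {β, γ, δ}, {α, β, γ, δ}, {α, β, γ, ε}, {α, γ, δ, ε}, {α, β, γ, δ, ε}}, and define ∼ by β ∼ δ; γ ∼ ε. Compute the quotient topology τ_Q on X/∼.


X/∼ = {[α], [β=δ], [γ=ε]}; |τ_Q| = 4.

Equivalence classes: [α], [β=δ], [γ=ε].
Quotient map π: X → X/∼ sends α ↦ [α], β ↦ [β=δ], γ ↦ [γ=ε], δ ↦ [β=δ], ε ↦ [γ=ε].
For each subset V ⊆ X/∼, compute π^{-1}(V) ⊆ X and check whether π^{-1}(V) ∈ τ. V is open in τ_Q iff π^{-1}(V) ∈ τ.
  V = {}: π^{-1}(V) = ∅ ∈ τ ✓.
  V = {[α]}: π^{-1}(V) = {α} ∈ τ ✓.
  V = {[β=δ]}: π^{-1}(V) = {β, δ} ∉ τ ✗.
  V = {[α], [β=δ]}: π^{-1}(V) = {α, β, δ} ∉ τ ✗.
  V = {[γ=ε]}: π^{-1}(V) = {γ, ε} ∉ τ ✗.
  V = {[α], [γ=ε]}: π^{-1}(V) = {α, γ, ε} ∈ τ ✓.
  V = {[β=δ], [γ=ε]}: π^{-1}(V) = {β, γ, δ, ε} ∉ τ ✗.
  V = {[α], [β=δ], [γ=ε]}: π^{-1}(V) = {α, β, γ, δ, ε} ∈ τ ✓.
Open sets in the quotient: τ_Q = {{}, {[α]}, {[α], [γ=ε]}, {[α], [β=δ], [γ=ε]}} (4 elements).


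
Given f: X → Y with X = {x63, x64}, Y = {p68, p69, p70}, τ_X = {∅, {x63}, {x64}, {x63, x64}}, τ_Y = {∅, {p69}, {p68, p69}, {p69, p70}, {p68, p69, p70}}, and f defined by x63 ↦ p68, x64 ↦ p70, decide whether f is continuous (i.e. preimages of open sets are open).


f IS continuous.

Compute f^{-1}(U) for each U ∈ τ_Y:
  U = ∅: f^{-1}(U) = ∅ ∈ τ_X ✓.
  U = {p69}: f^{-1}(U) = ∅ ∈ τ_X ✓.
  U = {p68, p69}: f^{-1}(U) = {x63} ∈ τ_X ✓.
  U = {p69, p70}: f^{-1}(U) = {x64} ∈ τ_X ✓.
  U = {p68, p69, p70}: f^{-1}(U) = {x63, x64} ∈ τ_X ✓.
Every preimage lies in τ_X, so f IS continuous.


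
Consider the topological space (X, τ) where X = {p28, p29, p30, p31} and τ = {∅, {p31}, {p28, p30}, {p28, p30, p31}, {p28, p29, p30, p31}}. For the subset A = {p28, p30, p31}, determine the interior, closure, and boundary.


int(A) = {p28, p30, p31}, cl(A) = {p28, p29, p30, p31}, ∂A = {p29}.

Closed sets in (X, τ) are complements of opens:
  closed(X, τ) = {∅, {p29}, {p29, p31}, {p28, p29, p30}, {p28, p29, p30, p31}}.
int(A) = ⋃ {U ∈ τ : U ⊆ A}. Opens contained in A: ∅, {p31}, {p28, p30}, {p28, p30, p31}.
Taking the union of these: int(A) = {p28, p30, p31}.
cl(A) = ⋂ {C closed : A ⊆ C}. Closed sets containing A: {p28, p29, p30, p31}.
Intersecting these: cl(A) = {p28, p29, p30, p31}.
∂A = cl(A) ∖ int(A) = {p28, p29, p30, p31} ∖ {p28, p30, p31} = {p29}.


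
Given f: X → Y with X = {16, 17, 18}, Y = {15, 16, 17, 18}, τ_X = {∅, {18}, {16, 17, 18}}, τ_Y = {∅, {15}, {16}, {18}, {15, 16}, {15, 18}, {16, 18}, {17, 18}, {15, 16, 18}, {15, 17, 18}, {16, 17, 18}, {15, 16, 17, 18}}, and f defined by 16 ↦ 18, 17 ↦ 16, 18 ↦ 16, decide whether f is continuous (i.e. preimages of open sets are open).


f is NOT continuous.

Compute f^{-1}(U) for each U ∈ τ_Y:
  U = ∅: f^{-1}(U) = ∅ ∈ τ_X ✓.
  U = {15}: f^{-1}(U) = ∅ ∈ τ_X ✓.
  U = {16}: f^{-1}(U) = {17, 18} ∉ τ_X ✗.
  U = {18}: f^{-1}(U) = {16} ∉ τ_X ✗.
  U = {15, 16}: f^{-1}(U) = {17, 18} ∉ τ_X ✗.
  U = {15, 18}: f^{-1}(U) = {16} ∉ τ_X ✗.
  U = {16, 18}: f^{-1}(U) = {16, 17, 18} ∈ τ_X ✓.
  U = {17, 18}: f^{-1}(U) = {16} ∉ τ_X ✗.
  U = {15, 16, 18}: f^{-1}(U) = {16, 17, 18} ∈ τ_X ✓.
  U = {15, 17, 18}: f^{-1}(U) = {16} ∉ τ_X ✗.
  U = {16, 17, 18}: f^{-1}(U) = {16, 17, 18} ∈ τ_X ✓.
  U = {15, 16, 17, 18}: f^{-1}(U) = {16, 17, 18} ∈ τ_X ✓.
Found U = {16} with f^{-1}(U) = {17, 18} not in τ_X. Therefore f is NOT continuous.


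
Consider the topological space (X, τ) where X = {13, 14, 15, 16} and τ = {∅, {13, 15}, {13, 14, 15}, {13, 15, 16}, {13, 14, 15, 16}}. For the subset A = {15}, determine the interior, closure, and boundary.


int(A) = ∅, cl(A) = {13, 14, 15, 16}, ∂A = {13, 14, 15, 16}.

Closed sets in (X, τ) are complements of opens:
  closed(X, τ) = {∅, {14}, {16}, {14, 16}, {13, 14, 15, 16}}.
int(A) = ⋃ {U ∈ τ : U ⊆ A}. Opens contained in A: ∅.
Taking the union of these: int(A) = ∅.
cl(A) = ⋂ {C closed : A ⊆ C}. Closed sets containing A: {13, 14, 15, 16}.
Intersecting these: cl(A) = {13, 14, 15, 16}.
∂A = cl(A) ∖ int(A) = {13, 14, 15, 16} ∖ ∅ = {13, 14, 15, 16}.


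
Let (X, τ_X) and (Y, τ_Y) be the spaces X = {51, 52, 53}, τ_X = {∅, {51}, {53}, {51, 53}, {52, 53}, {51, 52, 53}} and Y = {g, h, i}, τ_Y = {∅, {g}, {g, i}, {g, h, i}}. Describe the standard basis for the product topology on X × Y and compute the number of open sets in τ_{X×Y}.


Basis B = {∅ × ∅, {51} × {g}, {53} × {g}, {51} × {g, i}, {51, 53} × {g}, {52, 53} × {g}, {53} × {g, i}, {51} × {g, h, i}, {51, 52, 53} × {g}, {53} × {g, h, i}, {51, 53} × {g, i}, {52, 53} × {g, i}, {51, 53} × {g, h, i}, {51, 52, 53} × {g, i}, {52, 53} × {g, h, i}, {51, 52, 53} × {g, h, i}}; |τ_{X×Y}| = 40.

Enumerate products U × V with U ∈ τ_X, V ∈ τ_Y (deduplicated):
  ∅ × ∅ = {} (∅)
  {51} × {g} = {(51,g)}
  {53} × {g} = {(53,g)}
  {51} × {g, i} = {(51,g), (51,i)}
  {51, 53} × {g} = {(51,g), (53,g)}
  {52, 53} × {g} = {(52,g), (53,g)}
  {53} × {g, i} = {(53,g), (53,i)}
  {51} × {g, h, i} = {(51,g), (51,h), (51,i)}
  {51, 52, 53} × {g} = {(51,g), (52,g), (53,g)}
  {53} × {g, h, i} = {(53,g), (53,h), (53,i)}
  {51, 53} × {g, i} = {(51,g), (51,i), (53,g), (53,i)}
  {52, 53} × {g, i} = {(52,g), (52,i), (53,g), (53,i)}
  {51, 53} × {g, h, i} = {(51,g), (51,h), (51,i), (53,g), (53,h), (53,i)}
  {51, 52, 53} × {g, i} = {(51,g), (51,i), (52,g), (52,i), (53,g), (53,i)}
  {52, 53} × {g, h, i} = {(52,g), (52,h), (52,i), (53,g), (53,h), (53,i)}
  {51, 52, 53} × {g, h, i} = {(51,g), (51,h), (51,i), (52,g), (52,h), (52,i), (53,g), (53,h), (53,i)}
These 16 distinct sets form the basis B.
Close under arbitrary unions to get τ_{X×Y}; counting gives |τ_{X×Y}| = 40.


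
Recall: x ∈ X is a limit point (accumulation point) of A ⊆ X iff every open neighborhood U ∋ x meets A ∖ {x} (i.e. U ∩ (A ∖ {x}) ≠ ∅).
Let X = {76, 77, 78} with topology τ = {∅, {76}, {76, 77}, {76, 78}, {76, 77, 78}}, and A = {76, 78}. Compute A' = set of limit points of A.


A' = {77, 78}

For each x ∈ X, list the open sets U ∈ τ with x ∈ U, then check whether U ∩ (A ∖ {x}) ≠ ∅ for every such U.
  x = 76: open {76} ∋ x has {76} ∩ (A ∖ {76}) = ∅, so x is NOT a limit point.
  x = 77: opens ∋ x are {76, 77}, {76, 77, 78}; each meets A ∖ {77}, so x IS a limit point.
  x = 78: opens ∋ x are {76, 78}, {76, 77, 78}; each meets A ∖ {78}, so x IS a limit point.
Collecting: A' = {77, 78}.


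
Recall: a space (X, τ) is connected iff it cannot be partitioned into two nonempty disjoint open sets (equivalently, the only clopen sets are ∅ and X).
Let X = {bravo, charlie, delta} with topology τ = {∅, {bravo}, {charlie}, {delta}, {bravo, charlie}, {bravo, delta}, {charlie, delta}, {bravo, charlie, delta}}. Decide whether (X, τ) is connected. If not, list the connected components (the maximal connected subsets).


(X, τ) is disconnected; components = [{bravo}, {charlie}, {delta}].

Find clopen sets (U ∈ τ with X ∖ U ∈ τ):
  U = ∅, X ∖ U = {bravo, charlie, delta} — both open, so U is clopen.
  U = {bravo}, X ∖ U = {charlie, delta} — both open, so U is clopen.
  U = {charlie}, X ∖ U = {bravo, delta} — both open, so U is clopen.
  U = {delta}, X ∖ U = {bravo, charlie} — both open, so U is clopen.
  U = {bravo, charlie}, X ∖ U = {delta} — both open, so U is clopen.
  U = {bravo, delta}, X ∖ U = {charlie} — both open, so U is clopen.
  U = {charlie, delta}, X ∖ U = {bravo} — both open, so U is clopen.
  U = {bravo, charlie, delta}, X ∖ U = ∅ — both open, so U is clopen.
Nontrivial clopen(s) exist: e.g. {charlie, delta}. So (X, τ) is disconnected.
Compute connected components by grouping points that agree on all clopens:
  component: {bravo}
  component: {charlie}
  component: {delta}


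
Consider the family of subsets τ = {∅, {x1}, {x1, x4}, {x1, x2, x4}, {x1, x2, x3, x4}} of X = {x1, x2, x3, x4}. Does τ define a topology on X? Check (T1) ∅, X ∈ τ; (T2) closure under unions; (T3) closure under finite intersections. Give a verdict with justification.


τ IS a topology on X.

Axiom (T1): ∅ ∈ τ? Yes; X ∈ τ? Yes.
Axiom (T2/T3): check pairwise unions and intersections of members of τ.
All pairwise intersections and unions checked — each lies in τ. Therefore τ satisfies (T1), (T2), (T3): it IS a topology on X.


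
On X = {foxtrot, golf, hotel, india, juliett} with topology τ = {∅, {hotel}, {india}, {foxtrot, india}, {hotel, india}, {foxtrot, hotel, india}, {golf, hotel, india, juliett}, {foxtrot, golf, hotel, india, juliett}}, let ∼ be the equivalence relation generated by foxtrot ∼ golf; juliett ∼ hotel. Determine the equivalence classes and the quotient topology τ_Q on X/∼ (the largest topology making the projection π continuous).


X/∼ = {[foxtrot=golf], [hotel=juliett], [india]}; |τ_Q| = 3.

Equivalence classes: [foxtrot=golf], [hotel=juliett], [india].
Quotient map π: X → X/∼ sends foxtrot ↦ [foxtrot=golf], golf ↦ [foxtrot=golf], hotel ↦ [hotel=juliett], india ↦ [india], juliett ↦ [hotel=juliett].
For each subset V ⊆ X/∼, compute π^{-1}(V) ⊆ X and check whether π^{-1}(V) ∈ τ. V is open in τ_Q iff π^{-1}(V) ∈ τ.
  V = {}: π^{-1}(V) = ∅ ∈ τ ✓.
  V = {[foxtrot=golf]}: π^{-1}(V) = {foxtrot, golf} ∉ τ ✗.
  V = {[hotel=juliett]}: π^{-1}(V) = {hotel, juliett} ∉ τ ✗.
  V = {[foxtrot=golf], [hotel=juliett]}: π^{-1}(V) = {foxtrot, golf, hotel, juliett} ∉ τ ✗.
  V = {[india]}: π^{-1}(V) = {india} ∈ τ ✓.
  V = {[foxtrot=golf], [india]}: π^{-1}(V) = {foxtrot, golf, india} ∉ τ ✗.
  V = {[hotel=juliett], [india]}: π^{-1}(V) = {hotel, india, juliett} ∉ τ ✗.
  V = {[foxtrot=golf], [hotel=juliett], [india]}: π^{-1}(V) = {foxtrot, golf, hotel, india, juliett} ∈ τ ✓.
Open sets in the quotient: τ_Q = {{}, {[india]}, {[foxtrot=golf], [hotel=juliett], [india]}} (3 elements).


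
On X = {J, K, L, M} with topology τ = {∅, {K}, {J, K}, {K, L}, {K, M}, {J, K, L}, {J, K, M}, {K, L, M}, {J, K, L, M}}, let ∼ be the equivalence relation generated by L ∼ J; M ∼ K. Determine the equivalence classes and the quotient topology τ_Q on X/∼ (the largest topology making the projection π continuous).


X/∼ = {[J=L], [K=M]}; |τ_Q| = 3.

Equivalence classes: [J=L], [K=M].
Quotient map π: X → X/∼ sends J ↦ [J=L], K ↦ [K=M], L ↦ [J=L], M ↦ [K=M].
For each subset V ⊆ X/∼, compute π^{-1}(V) ⊆ X and check whether π^{-1}(V) ∈ τ. V is open in τ_Q iff π^{-1}(V) ∈ τ.
  V = {}: π^{-1}(V) = ∅ ∈ τ ✓.
  V = {[J=L]}: π^{-1}(V) = {J, L} ∉ τ ✗.
  V = {[K=M]}: π^{-1}(V) = {K, M} ∈ τ ✓.
  V = {[J=L], [K=M]}: π^{-1}(V) = {J, K, L, M} ∈ τ ✓.
Open sets in the quotient: τ_Q = {{}, {[K=M]}, {[J=L], [K=M]}} (3 elements).


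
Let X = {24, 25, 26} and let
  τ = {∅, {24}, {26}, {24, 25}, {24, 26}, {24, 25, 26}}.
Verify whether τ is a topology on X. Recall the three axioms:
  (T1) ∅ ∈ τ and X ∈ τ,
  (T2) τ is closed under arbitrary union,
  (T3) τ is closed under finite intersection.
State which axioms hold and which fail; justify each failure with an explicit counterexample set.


τ IS a topology on X.

Axiom (T1): ∅ ∈ τ? Yes; X ∈ τ? Yes.
Axiom (T2/T3): check pairwise unions and intersections of members of τ.
All pairwise intersections and unions checked — each lies in τ. Therefore τ satisfies (T1), (T2), (T3): it IS a topology on X.


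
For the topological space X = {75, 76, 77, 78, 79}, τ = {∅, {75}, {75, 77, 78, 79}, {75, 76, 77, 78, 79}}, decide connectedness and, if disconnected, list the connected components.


(X, τ) is connected.

Find clopen sets (U ∈ τ with X ∖ U ∈ τ):
  U = ∅, X ∖ U = {75, 76, 77, 78, 79} — both open, so U is clopen.
  U = {75, 76, 77, 78, 79}, X ∖ U = ∅ — both open, so U is clopen.
Only trivial clopens (∅ and X) exist, so (X, τ) is connected.
Compute connected components by grouping points that agree on all clopens:
  component: {75, 76, 77, 78, 79}


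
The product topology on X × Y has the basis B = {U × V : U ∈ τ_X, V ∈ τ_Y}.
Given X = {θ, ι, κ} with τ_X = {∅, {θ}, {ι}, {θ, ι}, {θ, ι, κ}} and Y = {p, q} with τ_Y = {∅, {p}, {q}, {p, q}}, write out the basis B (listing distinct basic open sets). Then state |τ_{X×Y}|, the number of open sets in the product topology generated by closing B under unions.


Basis B = {∅ × ∅, {θ} × {p}, {θ} × {q}, {ι} × {p}, {ι} × {q}, {θ} × {p, q}, {θ, ι} × {p}, {θ, ι} × {q}, {ι} × {p, q}, {θ, ι, κ} × {p}, {θ, ι, κ} × {q}, {θ, ι} × {p, q}, {θ, ι, κ} × {p, q}}; |τ_{X×Y}| = 25.

Enumerate products U × V with U ∈ τ_X, V ∈ τ_Y (deduplicated):
  ∅ × ∅ = {} (∅)
  {θ} × {p} = {(θ,p)}
  {θ} × {q} = {(θ,q)}
  {ι} × {p} = {(ι,p)}
  {ι} × {q} = {(ι,q)}
  {θ} × {p, q} = {(θ,p), (θ,q)}
  {θ, ι} × {p} = {(θ,p), (ι,p)}
  {θ, ι} × {q} = {(θ,q), (ι,q)}
  {ι} × {p, q} = {(ι,p), (ι,q)}
  {θ, ι, κ} × {p} = {(θ,p), (ι,p), (κ,p)}
  {θ, ι, κ} × {q} = {(θ,q), (ι,q), (κ,q)}
  {θ, ι} × {p, q} = {(θ,p), (θ,q), (ι,p), (ι,q)}
  {θ, ι, κ} × {p, q} = {(θ,p), (θ,q), (ι,p), (ι,q), (κ,p), (κ,q)}
These 13 distinct sets form the basis B.
Close under arbitrary unions to get τ_{X×Y}; counting gives |τ_{X×Y}| = 25.
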